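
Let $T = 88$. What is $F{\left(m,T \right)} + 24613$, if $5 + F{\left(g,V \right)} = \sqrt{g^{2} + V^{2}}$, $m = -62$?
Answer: $24608 + 2 \sqrt{2897} \approx 24716.0$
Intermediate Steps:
$F{\left(g,V \right)} = -5 + \sqrt{V^{2} + g^{2}}$ ($F{\left(g,V \right)} = -5 + \sqrt{g^{2} + V^{2}} = -5 + \sqrt{V^{2} + g^{2}}$)
$F{\left(m,T \right)} + 24613 = \left(-5 + \sqrt{88^{2} + \left(-62\right)^{2}}\right) + 24613 = \left(-5 + \sqrt{7744 + 3844}\right) + 24613 = \left(-5 + \sqrt{11588}\right) + 24613 = \left(-5 + 2 \sqrt{2897}\right) + 24613 = 24608 + 2 \sqrt{2897}$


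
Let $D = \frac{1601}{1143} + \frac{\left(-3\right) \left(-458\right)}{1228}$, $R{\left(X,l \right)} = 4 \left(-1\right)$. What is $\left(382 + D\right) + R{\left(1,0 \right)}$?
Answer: $\frac{267049411}{701802} \approx 380.52$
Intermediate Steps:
$R{\left(X,l \right)} = -4$
$D = \frac{1768255}{701802}$ ($D = 1601 \cdot \frac{1}{1143} + 1374 \cdot \frac{1}{1228} = \frac{1601}{1143} + \frac{687}{614} = \frac{1768255}{701802} \approx 2.5196$)
$\left(382 + D\right) + R{\left(1,0 \right)} = \left(382 + \frac{1768255}{701802}\right) - 4 = \frac{269856619}{701802} - 4 = \frac{267049411}{701802}$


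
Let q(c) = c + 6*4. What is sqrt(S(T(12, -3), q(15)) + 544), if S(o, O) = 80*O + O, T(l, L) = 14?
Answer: 23*sqrt(7) ≈ 60.852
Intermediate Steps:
q(c) = 24 + c (q(c) = c + 24 = 24 + c)
S(o, O) = 81*O
sqrt(S(T(12, -3), q(15)) + 544) = sqrt(81*(24 + 15) + 544) = sqrt(81*39 + 544) = sqrt(3159 + 544) = sqrt(3703) = 23*sqrt(7)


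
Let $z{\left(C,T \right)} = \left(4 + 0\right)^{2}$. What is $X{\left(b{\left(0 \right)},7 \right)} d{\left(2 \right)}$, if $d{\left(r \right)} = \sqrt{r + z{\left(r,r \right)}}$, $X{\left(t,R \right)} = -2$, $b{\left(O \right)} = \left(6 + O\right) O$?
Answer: $- 6 \sqrt{2} \approx -8.4853$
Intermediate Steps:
$b{\left(O \right)} = O \left(6 + O\right)$
$z{\left(C,T \right)} = 16$ ($z{\left(C,T \right)} = 4^{2} = 16$)
$d{\left(r \right)} = \sqrt{16 + r}$ ($d{\left(r \right)} = \sqrt{r + 16} = \sqrt{16 + r}$)
$X{\left(b{\left(0 \right)},7 \right)} d{\left(2 \right)} = - 2 \sqrt{16 + 2} = - 2 \sqrt{18} = - 2 \cdot 3 \sqrt{2} = - 6 \sqrt{2}$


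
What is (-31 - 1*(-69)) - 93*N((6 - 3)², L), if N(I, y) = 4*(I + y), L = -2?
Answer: -2566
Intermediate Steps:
N(I, y) = 4*I + 4*y
(-31 - 1*(-69)) - 93*N((6 - 3)², L) = (-31 - 1*(-69)) - 93*(4*(6 - 3)² + 4*(-2)) = (-31 + 69) - 93*(4*3² - 8) = 38 - 93*(4*9 - 8) = 38 - 93*(36 - 8) = 38 - 93*28 = 38 - 2604 = -2566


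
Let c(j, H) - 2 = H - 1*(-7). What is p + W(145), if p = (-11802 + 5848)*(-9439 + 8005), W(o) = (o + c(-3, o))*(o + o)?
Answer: 8624746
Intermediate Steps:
c(j, H) = 9 + H (c(j, H) = 2 + (H - 1*(-7)) = 2 + (H + 7) = 2 + (7 + H) = 9 + H)
W(o) = 2*o*(9 + 2*o) (W(o) = (o + (9 + o))*(o + o) = (9 + 2*o)*(2*o) = 2*o*(9 + 2*o))
p = 8538036 (p = -5954*(-1434) = 8538036)
p + W(145) = 8538036 + 2*145*(9 + 2*145) = 8538036 + 2*145*(9 + 290) = 8538036 + 2*145*299 = 8538036 + 86710 = 8624746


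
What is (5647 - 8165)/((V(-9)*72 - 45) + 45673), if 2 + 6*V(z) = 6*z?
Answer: -1259/22478 ≈ -0.056010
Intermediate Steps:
V(z) = -1/3 + z (V(z) = -1/3 + (6*z)/6 = -1/3 + z)
(5647 - 8165)/((V(-9)*72 - 45) + 45673) = (5647 - 8165)/(((-1/3 - 9)*72 - 45) + 45673) = -2518/((-28/3*72 - 45) + 45673) = -2518/((-672 - 45) + 45673) = -2518/(-717 + 45673) = -2518/44956 = -2518*1/44956 = -1259/22478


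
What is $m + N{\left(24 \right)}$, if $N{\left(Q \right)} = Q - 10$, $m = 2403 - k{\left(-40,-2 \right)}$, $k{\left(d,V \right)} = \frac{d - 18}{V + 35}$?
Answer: $\frac{79819}{33} \approx 2418.8$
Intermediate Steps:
$k{\left(d,V \right)} = \frac{-18 + d}{35 + V}$
$m = \frac{79357}{33}$ ($m = 2403 - \frac{-18 - 40}{35 - 2} = 2403 - \frac{1}{33} \left(-58\right) = 2403 - - \frac{58}{33} = 2403 + \frac{58}{33} = \frac{79357}{33} \approx 2404.8$)
$N{\left(Q \right)} = -10 + Q$
$m + N{\left(24 \right)} = \frac{79357}{33} + \left(-10 + 24\right) = \frac{79357}{33} + 14 = \frac{79819}{33}$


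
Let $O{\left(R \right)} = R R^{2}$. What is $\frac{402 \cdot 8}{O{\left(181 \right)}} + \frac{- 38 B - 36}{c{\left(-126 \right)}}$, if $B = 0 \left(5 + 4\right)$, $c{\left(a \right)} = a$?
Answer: $\frac{11881994}{41508187} \approx 0.28626$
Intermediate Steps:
$O{\left(R \right)} = R^{3}$
$B = 0$ ($B = 0 \cdot 9 = 0$)
$\frac{402 \cdot 8}{O{\left(181 \right)}} + \frac{- 38 B - 36}{c{\left(-126 \right)}} = \frac{402 \cdot 8}{181^{3}} + \frac{\left(-38\right) 0 - 36}{-126} = \frac{3216}{5929741} + \left(0 - 36\right) \left(- \frac{1}{126}\right) = 3216 \cdot \frac{1}{5929741} - - \frac{2}{7} = \frac{3216}{5929741} + \frac{2}{7} = \frac{11881994}{41508187}$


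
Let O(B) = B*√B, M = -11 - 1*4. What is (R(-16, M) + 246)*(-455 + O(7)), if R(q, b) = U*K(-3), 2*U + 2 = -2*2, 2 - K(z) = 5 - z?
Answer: -120120 + 1848*√7 ≈ -1.1523e+5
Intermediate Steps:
K(z) = -3 + z (K(z) = 2 - (5 - z) = 2 + (-5 + z) = -3 + z)
M = -15 (M = -11 - 4 = -15)
U = -3 (U = -1 + (-2*2)/2 = -1 + (½)*(-4) = -1 - 2 = -3)
O(B) = B^(3/2)
R(q, b) = 18 (R(q, b) = -3*(-3 - 3) = -3*(-6) = 18)
(R(-16, M) + 246)*(-455 + O(7)) = (18 + 246)*(-455 + 7^(3/2)) = 264*(-455 + 7*√7) = -120120 + 1848*√7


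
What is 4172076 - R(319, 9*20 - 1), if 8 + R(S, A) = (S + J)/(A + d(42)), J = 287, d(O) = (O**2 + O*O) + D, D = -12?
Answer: 15415849774/3695 ≈ 4.1721e+6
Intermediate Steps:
d(O) = -12 + 2*O**2 (d(O) = (O**2 + O*O) - 12 = (O**2 + O**2) - 12 = 2*O**2 - 12 = -12 + 2*O**2)
R(S, A) = -8 + (287 + S)/(3516 + A) (R(S, A) = -8 + (S + 287)/(A + (-12 + 2*42**2)) = -8 + (287 + S)/(A + (-12 + 2*1764)) = -8 + (287 + S)/(A + (-12 + 3528)) = -8 + (287 + S)/(A + 3516) = -8 + (287 + S)/(3516 + A))
4172076 - R(319, 9*20 - 1) = 4172076 - (-27841 + 319 - 8*(9*20 - 1))/(3516 + (9*20 - 1)) = 4172076 - (-27841 + 319 - 8*(180 - 1))/(3516 + (180 - 1)) = 4172076 - (-27841 + 319 - 8*179)/(3516 + 179) = 4172076 - (-27841 + 319 - 1432)/3695 = 4172076 - (-28954)/3695 = 4172076 - 1*(-28954/3695) = 4172076 + 28954/3695 = 15415849774/3695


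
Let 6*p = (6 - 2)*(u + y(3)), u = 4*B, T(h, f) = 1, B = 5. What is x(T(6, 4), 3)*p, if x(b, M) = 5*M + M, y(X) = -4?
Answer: 192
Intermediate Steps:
x(b, M) = 6*M
u = 20 (u = 4*5 = 20)
p = 32/3 (p = ((6 - 2)*(20 - 4))/6 = (4*16)/6 = (⅙)*64 = 32/3 ≈ 10.667)
x(T(6, 4), 3)*p = (6*3)*(32/3) = 18*(32/3) = 192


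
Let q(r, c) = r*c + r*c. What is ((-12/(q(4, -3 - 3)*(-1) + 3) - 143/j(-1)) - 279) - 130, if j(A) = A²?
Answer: -9388/17 ≈ -552.24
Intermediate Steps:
q(r, c) = 2*c*r (q(r, c) = c*r + c*r = 2*c*r)
((-12/(q(4, -3 - 3)*(-1) + 3) - 143/j(-1)) - 279) - 130 = ((-12/((2*(-3 - 3)*4)*(-1) + 3) - 143/((-1)²)) - 279) - 130 = ((-12/((2*(-6)*4)*(-1) + 3) - 143/1) - 279) - 130 = ((-12/(-48*(-1) + 3) - 143*1) - 279) - 130 = ((-12/(48 + 3) - 143) - 279) - 130 = ((-12/51 - 143) - 279) - 130 = ((-12*1/51 - 143) - 279) - 130 = ((-4/17 - 143) - 279) - 130 = (-2435/17 - 279) - 130 = -7178/17 - 130 = -9388/17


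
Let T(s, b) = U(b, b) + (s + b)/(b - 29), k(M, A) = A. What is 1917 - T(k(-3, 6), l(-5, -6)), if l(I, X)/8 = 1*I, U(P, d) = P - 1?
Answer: 135068/69 ≈ 1957.5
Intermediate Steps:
U(P, d) = -1 + P
l(I, X) = 8*I (l(I, X) = 8*(1*I) = 8*I)
T(s, b) = -1 + b + (b + s)/(-29 + b) (T(s, b) = (-1 + b) + (s + b)/(b - 29) = (-1 + b) + (b + s)/(-29 + b) = -1 + b + (b + s)/(-29 + b))
1917 - T(k(-3, 6), l(-5, -6)) = 1917 - (29 + 6 + (8*(-5))**2 - 232*(-5))/(-29 + 8*(-5)) = 1917 - (29 + 6 + (-40)**2 - 29*(-40))/(-29 - 40) = 1917 - (29 + 6 + 1600 + 1160)/(-69) = 1917 - (-1)*2795/69 = 1917 - 1*(-2795/69) = 1917 + 2795/69 = 135068/69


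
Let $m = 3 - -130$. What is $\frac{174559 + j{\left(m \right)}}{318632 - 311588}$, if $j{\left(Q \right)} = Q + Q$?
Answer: $\frac{58275}{2348} \approx 24.819$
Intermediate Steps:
$m = 133$ ($m = 3 + 130 = 133$)
$j{\left(Q \right)} = 2 Q$
$\frac{174559 + j{\left(m \right)}}{318632 - 311588} = \frac{174559 + 2 \cdot 133}{318632 - 311588} = \frac{174559 + 266}{7044} = 174825 \cdot \frac{1}{7044} = \frac{58275}{2348}$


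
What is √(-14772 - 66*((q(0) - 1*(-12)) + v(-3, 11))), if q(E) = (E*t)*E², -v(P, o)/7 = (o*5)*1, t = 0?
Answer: 3*√1094 ≈ 99.227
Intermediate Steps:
v(P, o) = -35*o (v(P, o) = -7*o*5 = -7*5*o = -35*o)
q(E) = 0 (q(E) = (E*0)*E² = 0*E² = 0)
√(-14772 - 66*((q(0) - 1*(-12)) + v(-3, 11))) = √(-14772 - 66*((0 - 1*(-12)) - 35*11)) = √(-14772 - 66*((0 + 12) - 385)) = √(-14772 - 66*(12 - 385)) = √(-14772 - 66*(-373)) = √(-14772 + 24618) = √9846 = 3*√1094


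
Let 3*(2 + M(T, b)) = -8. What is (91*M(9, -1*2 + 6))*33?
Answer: -14014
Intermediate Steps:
M(T, b) = -14/3 (M(T, b) = -2 + (1/3)*(-8) = -2 - 8/3 = -14/3)
(91*M(9, -1*2 + 6))*33 = (91*(-14/3))*33 = -1274/3*33 = -14014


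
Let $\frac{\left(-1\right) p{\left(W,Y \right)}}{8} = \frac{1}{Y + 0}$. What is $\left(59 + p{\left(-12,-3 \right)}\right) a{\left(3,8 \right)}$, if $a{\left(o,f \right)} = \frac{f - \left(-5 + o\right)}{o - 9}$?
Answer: $- \frac{925}{9} \approx -102.78$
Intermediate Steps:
$a{\left(o,f \right)} = \frac{5 + f - o}{-9 + o}$
$p{\left(W,Y \right)} = - \frac{8}{Y}$ ($p{\left(W,Y \right)} = - \frac{8}{Y + 0} = - \frac{8}{Y}$)
$\left(59 + p{\left(-12,-3 \right)}\right) a{\left(3,8 \right)} = \left(59 - \frac{8}{-3}\right) \frac{5 + 8 - 3}{-9 + 3} = \left(59 - - \frac{8}{3}\right) \frac{5 + 8 - 3}{-6} = \left(59 + \frac{8}{3}\right) \left(\left(- \frac{1}{6}\right) 10\right) = \frac{185}{3} \left(- \frac{5}{3}\right) = - \frac{925}{9}$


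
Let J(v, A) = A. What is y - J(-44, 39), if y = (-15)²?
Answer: 186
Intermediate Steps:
y = 225
y - J(-44, 39) = 225 - 1*39 = 225 - 39 = 186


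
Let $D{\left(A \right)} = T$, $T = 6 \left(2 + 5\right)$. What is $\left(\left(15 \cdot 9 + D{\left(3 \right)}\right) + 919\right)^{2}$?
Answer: $1201216$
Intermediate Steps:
$T = 42$ ($T = 6 \cdot 7 = 42$)
$D{\left(A \right)} = 42$
$\left(\left(15 \cdot 9 + D{\left(3 \right)}\right) + 919\right)^{2} = \left(\left(15 \cdot 9 + 42\right) + 919\right)^{2} = \left(\left(135 + 42\right) + 919\right)^{2} = \left(177 + 919\right)^{2} = 1096^{2} = 1201216$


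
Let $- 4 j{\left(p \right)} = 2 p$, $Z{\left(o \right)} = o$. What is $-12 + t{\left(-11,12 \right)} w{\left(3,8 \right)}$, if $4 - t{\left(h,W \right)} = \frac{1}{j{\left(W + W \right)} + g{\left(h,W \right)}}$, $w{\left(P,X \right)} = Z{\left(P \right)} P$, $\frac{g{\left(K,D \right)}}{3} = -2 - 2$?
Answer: $\frac{195}{8} \approx 24.375$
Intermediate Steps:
$g{\left(K,D \right)} = -12$ ($g{\left(K,D \right)} = 3 \left(-2 - 2\right) = 3 \left(-4\right) = -12$)
$w{\left(P,X \right)} = P^{2}$ ($w{\left(P,X \right)} = P P = P^{2}$)
$j{\left(p \right)} = - \frac{p}{2}$ ($j{\left(p \right)} = - \frac{2 p}{4} = - \frac{p}{2}$)
$t{\left(h,W \right)} = 4 - \frac{1}{-12 - W}$ ($t{\left(h,W \right)} = 4 - \frac{1}{- \frac{W + W}{2} - 12} = 4 - \frac{1}{- \frac{2 W}{2} - 12} = 4 - \frac{1}{- W - 12} = 4 - \frac{1}{-12 - W}$)
$-12 + t{\left(-11,12 \right)} w{\left(3,8 \right)} = -12 + \frac{49 + 4 \cdot 12}{12 + 12} \cdot 3^{2} = -12 + \frac{49 + 48}{24} \cdot 9 = -12 + \frac{1}{24} \cdot 97 \cdot 9 = -12 + \frac{97}{24} \cdot 9 = -12 + \frac{291}{8} = \frac{195}{8}$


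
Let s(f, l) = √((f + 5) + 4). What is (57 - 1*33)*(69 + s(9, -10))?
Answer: 1656 + 72*√2 ≈ 1757.8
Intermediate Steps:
s(f, l) = √(9 + f) (s(f, l) = √((5 + f) + 4) = √(9 + f))
(57 - 1*33)*(69 + s(9, -10)) = (57 - 1*33)*(69 + √(9 + 9)) = (57 - 33)*(69 + √18) = 24*(69 + 3*√2) = 1656 + 72*√2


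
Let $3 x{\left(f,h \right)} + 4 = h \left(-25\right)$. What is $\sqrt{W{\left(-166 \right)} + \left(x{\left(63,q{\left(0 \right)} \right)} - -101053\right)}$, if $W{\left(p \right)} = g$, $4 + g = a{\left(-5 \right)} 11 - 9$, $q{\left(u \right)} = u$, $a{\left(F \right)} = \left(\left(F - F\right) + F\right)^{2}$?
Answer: $\frac{\sqrt{911823}}{3} \approx 318.3$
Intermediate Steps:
$a{\left(F \right)} = F^{2}$ ($a{\left(F \right)} = \left(0 + F\right)^{2} = F^{2}$)
$x{\left(f,h \right)} = - \frac{4}{3} - \frac{25 h}{3}$ ($x{\left(f,h \right)} = - \frac{4}{3} + \frac{h \left(-25\right)}{3} = - \frac{4}{3} + \frac{\left(-25\right) h}{3} = - \frac{4}{3} - \frac{25 h}{3}$)
$g = 262$ ($g = -4 - \left(9 - \left(-5\right)^{2} \cdot 11\right) = -4 + \left(25 \cdot 11 - 9\right) = -4 + \left(275 - 9\right) = -4 + 266 = 262$)
$W{\left(p \right)} = 262$
$\sqrt{W{\left(-166 \right)} + \left(x{\left(63,q{\left(0 \right)} \right)} - -101053\right)} = \sqrt{262 - - \frac{303155}{3}} = \sqrt{262 + \left(\left(- \frac{4}{3} + 0\right) + 101053\right)} = \sqrt{262 + \left(- \frac{4}{3} + 101053\right)} = \sqrt{262 + \frac{303155}{3}} = \sqrt{\frac{303941}{3}} = \frac{\sqrt{911823}}{3}$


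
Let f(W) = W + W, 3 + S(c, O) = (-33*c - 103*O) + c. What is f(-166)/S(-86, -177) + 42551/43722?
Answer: 219551069/229321890 ≈ 0.95739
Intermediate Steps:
S(c, O) = -3 - 103*O - 32*c (S(c, O) = -3 + ((-33*c - 103*O) + c) = -3 + ((-103*O - 33*c) + c) = -3 + (-103*O - 32*c) = -3 - 103*O - 32*c)
f(W) = 2*W
f(-166)/S(-86, -177) + 42551/43722 = (2*(-166))/(-3 - 103*(-177) - 32*(-86)) + 42551/43722 = -332/(-3 + 18231 + 2752) + 42551*(1/43722) = -332/20980 + 42551/43722 = -332*1/20980 + 42551/43722 = -83/5245 + 42551/43722 = 219551069/229321890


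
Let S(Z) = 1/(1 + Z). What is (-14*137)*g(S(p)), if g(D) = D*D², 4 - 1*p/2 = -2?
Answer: -1918/2197 ≈ -0.87301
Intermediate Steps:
p = 12 (p = 8 - 2*(-2) = 8 + 4 = 12)
g(D) = D³
(-14*137)*g(S(p)) = (-14*137)*(1/(1 + 12))³ = -1918*(1/13)³ = -1918*1/2197 = -1918/2197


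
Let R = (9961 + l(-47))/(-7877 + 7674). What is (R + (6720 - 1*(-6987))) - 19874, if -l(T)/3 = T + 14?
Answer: -1261961/203 ≈ -6216.6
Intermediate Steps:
l(T) = -42 - 3*T (l(T) = -3*(T + 14) = -3*(14 + T) = -42 - 3*T)
R = -10060/203 (R = (9961 + (-42 - 3*(-47)))/(-7877 + 7674) = (9961 + (-42 + 141))/(-203) = (9961 + 99)*(-1/203) = 10060*(-1/203) = -10060/203 ≈ -49.557)
(R + (6720 - 1*(-6987))) - 19874 = (-10060/203 + (6720 - 1*(-6987))) - 19874 = (-10060/203 + (6720 + 6987)) - 19874 = (-10060/203 + 13707) - 19874 = 2772461/203 - 19874 = -1261961/203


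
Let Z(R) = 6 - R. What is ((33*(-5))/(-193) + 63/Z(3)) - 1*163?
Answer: -27241/193 ≈ -141.15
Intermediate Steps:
((33*(-5))/(-193) + 63/Z(3)) - 1*163 = ((33*(-5))/(-193) + 63/(6 - 1*3)) - 1*163 = (-165*(-1/193) + 63/(6 - 3)) - 163 = (165/193 + 63/3) - 163 = (165/193 + 63*(⅓)) - 163 = (165/193 + 21) - 163 = 4218/193 - 163 = -27241/193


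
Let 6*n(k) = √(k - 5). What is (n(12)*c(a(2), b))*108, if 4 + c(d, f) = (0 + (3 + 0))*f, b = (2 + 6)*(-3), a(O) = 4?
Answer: -1368*√7 ≈ -3619.4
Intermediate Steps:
b = -24 (b = 8*(-3) = -24)
c(d, f) = -4 + 3*f (c(d, f) = -4 + (0 + (3 + 0))*f = -4 + (0 + 3)*f = -4 + 3*f)
n(k) = √(-5 + k)/6 (n(k) = √(k - 5)/6 = √(-5 + k)/6)
(n(12)*c(a(2), b))*108 = ((√(-5 + 12)/6)*(-4 + 3*(-24)))*108 = ((√7/6)*(-4 - 72))*108 = ((√7/6)*(-76))*108 = -38*√7/3*108 = -1368*√7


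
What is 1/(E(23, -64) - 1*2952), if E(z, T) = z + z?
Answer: -1/2906 ≈ -0.00034412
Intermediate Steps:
E(z, T) = 2*z
1/(E(23, -64) - 1*2952) = 1/(2*23 - 1*2952) = 1/(46 - 2952) = 1/(-2906) = -1/2906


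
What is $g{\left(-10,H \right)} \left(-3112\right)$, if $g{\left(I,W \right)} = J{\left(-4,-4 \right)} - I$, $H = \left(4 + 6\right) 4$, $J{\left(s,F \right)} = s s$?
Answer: $-80912$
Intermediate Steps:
$J{\left(s,F \right)} = s^{2}$
$H = 40$ ($H = 10 \cdot 4 = 40$)
$g{\left(I,W \right)} = 16 - I$ ($g{\left(I,W \right)} = \left(-4\right)^{2} - I = 16 - I$)
$g{\left(-10,H \right)} \left(-3112\right) = \left(16 - -10\right) \left(-3112\right) = \left(16 + 10\right) \left(-3112\right) = 26 \left(-3112\right) = -80912$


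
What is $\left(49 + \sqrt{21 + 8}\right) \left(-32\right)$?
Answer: $-1568 - 32 \sqrt{29} \approx -1740.3$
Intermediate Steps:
$\left(49 + \sqrt{21 + 8}\right) \left(-32\right) = \left(49 + \sqrt{29}\right) \left(-32\right) = -1568 - 32 \sqrt{29}$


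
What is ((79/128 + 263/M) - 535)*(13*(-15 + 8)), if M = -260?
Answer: 31181367/640 ≈ 48721.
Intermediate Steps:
((79/128 + 263/M) - 535)*(13*(-15 + 8)) = ((79/128 + 263/(-260)) - 535)*(13*(-15 + 8)) = ((79*(1/128) + 263*(-1/260)) - 535)*(13*(-7)) = ((79/128 - 263/260) - 535)*(-91) = (-3281/8320 - 535)*(-91) = -4454481/8320*(-91) = 31181367/640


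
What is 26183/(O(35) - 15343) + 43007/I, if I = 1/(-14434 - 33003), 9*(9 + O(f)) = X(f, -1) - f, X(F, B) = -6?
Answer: -281963368096978/138209 ≈ -2.0401e+9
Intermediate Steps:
O(f) = -29/3 - f/9 (O(f) = -9 + (-6 - f)/9 = -9 + (-⅔ - f/9) = -29/3 - f/9)
I = -1/47437 (I = 1/(-47437) = -1/47437 ≈ -2.1081e-5)
26183/(O(35) - 15343) + 43007/I = 26183/((-29/3 - ⅑*35) - 15343) + 43007/(-1/47437) = 26183/((-29/3 - 35/9) - 15343) + 43007*(-47437) = 26183/(-122/9 - 15343) - 2040123059 = 26183/(-138209/9) - 2040123059 = 26183*(-9/138209) - 2040123059 = -235647/138209 - 2040123059 = -281963368096978/138209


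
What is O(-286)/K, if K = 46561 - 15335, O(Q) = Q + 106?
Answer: -90/15613 ≈ -0.0057644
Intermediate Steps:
O(Q) = 106 + Q
K = 31226
O(-286)/K = (106 - 286)/31226 = -180*1/31226 = -90/15613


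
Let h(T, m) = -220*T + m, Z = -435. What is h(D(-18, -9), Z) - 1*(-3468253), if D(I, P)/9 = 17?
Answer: 3434158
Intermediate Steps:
D(I, P) = 153 (D(I, P) = 9*17 = 153)
h(T, m) = m - 220*T
h(D(-18, -9), Z) - 1*(-3468253) = (-435 - 220*153) - 1*(-3468253) = (-435 - 33660) + 3468253 = -34095 + 3468253 = 3434158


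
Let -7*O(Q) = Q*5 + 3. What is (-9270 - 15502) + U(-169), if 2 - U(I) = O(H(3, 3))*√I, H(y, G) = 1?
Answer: -24770 + 104*I/7 ≈ -24770.0 + 14.857*I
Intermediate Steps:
O(Q) = -3/7 - 5*Q/7 (O(Q) = -(Q*5 + 3)/7 = -(5*Q + 3)/7 = -(3 + 5*Q)/7 = -3/7 - 5*Q/7)
U(I) = 2 + 8*√I/7 (U(I) = 2 - (-3/7 - 5/7*1)*√I = 2 - (-3/7 - 5/7)*√I = 2 - (-8)*√I/7 = 2 + 8*√I/7)
(-9270 - 15502) + U(-169) = (-9270 - 15502) + (2 + 8*√(-169)/7) = -24772 + (2 + 8*(13*I)/7) = -24772 + (2 + 104*I/7) = -24770 + 104*I/7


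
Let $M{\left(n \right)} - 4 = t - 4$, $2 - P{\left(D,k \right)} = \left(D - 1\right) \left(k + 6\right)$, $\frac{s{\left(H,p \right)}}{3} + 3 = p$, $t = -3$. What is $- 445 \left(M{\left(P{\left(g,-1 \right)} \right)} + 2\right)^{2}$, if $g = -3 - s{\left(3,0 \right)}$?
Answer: $-445$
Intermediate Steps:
$s{\left(H,p \right)} = -9 + 3 p$
$g = 6$ ($g = -3 - \left(-9 + 3 \cdot 0\right) = -3 - \left(-9 + 0\right) = -3 - -9 = -3 + 9 = 6$)
$P{\left(D,k \right)} = 2 - \left(-1 + D\right) \left(6 + k\right)$ ($P{\left(D,k \right)} = 2 - \left(D - 1\right) \left(k + 6\right) = 2 - \left(-1 + D\right) \left(6 + k\right)$)
$M{\left(n \right)} = -3$ ($M{\left(n \right)} = 4 - 7 = -3$)
$- 445 \left(M{\left(P{\left(g,-1 \right)} \right)} + 2\right)^{2} = - 445 \left(-3 + 2\right)^{2} = - 445 \left(-1\right)^{2} = \left(-445\right) 1 = -445$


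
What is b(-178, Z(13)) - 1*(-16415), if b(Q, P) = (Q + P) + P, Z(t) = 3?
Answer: 16243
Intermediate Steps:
b(Q, P) = Q + 2*P (b(Q, P) = (P + Q) + P = Q + 2*P)
b(-178, Z(13)) - 1*(-16415) = (-178 + 2*3) - 1*(-16415) = (-178 + 6) + 16415 = -172 + 16415 = 16243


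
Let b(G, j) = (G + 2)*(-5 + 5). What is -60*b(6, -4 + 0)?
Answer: 0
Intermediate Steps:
b(G, j) = 0 (b(G, j) = (2 + G)*0 = 0)
-60*b(6, -4 + 0) = -60*0 = 0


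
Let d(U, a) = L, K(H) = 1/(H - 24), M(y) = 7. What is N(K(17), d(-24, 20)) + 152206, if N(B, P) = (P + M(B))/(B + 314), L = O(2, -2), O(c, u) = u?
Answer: 334396617/2197 ≈ 1.5221e+5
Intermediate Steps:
L = -2
K(H) = 1/(-24 + H)
d(U, a) = -2
N(B, P) = (7 + P)/(314 + B) (N(B, P) = (P + 7)/(B + 314) = (7 + P)/(314 + B))
N(K(17), d(-24, 20)) + 152206 = (7 - 2)/(314 + 1/(-24 + 17)) + 152206 = 5/(314 + 1/(-7)) + 152206 = 5/(314 - 1/7) + 152206 = 5/(2197/7) + 152206 = (7/2197)*5 + 152206 = 35/2197 + 152206 = 334396617/2197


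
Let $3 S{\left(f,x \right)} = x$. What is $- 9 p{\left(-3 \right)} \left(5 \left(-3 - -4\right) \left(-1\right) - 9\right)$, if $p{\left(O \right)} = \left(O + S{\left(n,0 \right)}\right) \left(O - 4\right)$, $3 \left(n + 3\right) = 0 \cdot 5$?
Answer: $2646$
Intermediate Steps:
$n = -3$ ($n = -3 + \frac{0 \cdot 5}{3} = -3 + \frac{1}{3} \cdot 0 = -3 + 0 = -3$)
$S{\left(f,x \right)} = \frac{x}{3}$
$p{\left(O \right)} = O \left(-4 + O\right)$ ($p{\left(O \right)} = \left(O + \frac{1}{3} \cdot 0\right) \left(O - 4\right) = \left(O + 0\right) \left(-4 + O\right) = O \left(-4 + O\right)$)
$- 9 p{\left(-3 \right)} \left(5 \left(-3 - -4\right) \left(-1\right) - 9\right) = - 9 \left(- 3 \left(-4 - 3\right)\right) \left(5 \left(-3 - -4\right) \left(-1\right) - 9\right) = - 9 \left(\left(-3\right) \left(-7\right)\right) \left(5 \left(-3 + 4\right) \left(-1\right) - 9\right) = \left(-9\right) 21 \left(5 \cdot 1 \left(-1\right) - 9\right) = - 189 \left(5 \left(-1\right) - 9\right) = - 189 \left(-5 - 9\right) = \left(-189\right) \left(-14\right) = 2646$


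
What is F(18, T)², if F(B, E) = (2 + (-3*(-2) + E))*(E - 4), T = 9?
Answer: 7225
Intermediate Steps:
F(B, E) = (-4 + E)*(8 + E) (F(B, E) = (2 + (6 + E))*(-4 + E) = (8 + E)*(-4 + E) = (-4 + E)*(8 + E))
F(18, T)² = (-32 + 9² + 4*9)² = (-32 + 81 + 36)² = 85² = 7225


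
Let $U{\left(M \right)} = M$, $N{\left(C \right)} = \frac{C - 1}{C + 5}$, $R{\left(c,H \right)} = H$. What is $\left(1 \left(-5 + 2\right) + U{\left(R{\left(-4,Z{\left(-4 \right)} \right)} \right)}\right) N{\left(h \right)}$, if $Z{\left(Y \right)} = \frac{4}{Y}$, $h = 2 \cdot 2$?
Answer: $- \frac{4}{3} \approx -1.3333$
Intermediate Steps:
$h = 4$
$N{\left(C \right)} = \frac{-1 + C}{5 + C}$
$\left(1 \left(-5 + 2\right) + U{\left(R{\left(-4,Z{\left(-4 \right)} \right)} \right)}\right) N{\left(h \right)} = \left(1 \left(-5 + 2\right) + \frac{4}{-4}\right) \frac{-1 + 4}{5 + 4} = \left(1 \left(-3\right) + 4 \left(- \frac{1}{4}\right)\right) \frac{1}{9} \cdot 3 = \left(-3 - 1\right) \frac{1}{9} \cdot 3 = \left(-4\right) \frac{1}{3} = - \frac{4}{3}$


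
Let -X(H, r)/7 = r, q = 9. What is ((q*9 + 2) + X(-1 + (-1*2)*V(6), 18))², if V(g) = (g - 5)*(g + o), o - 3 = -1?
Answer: 1849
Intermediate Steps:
o = 2 (o = 3 - 1 = 2)
V(g) = (-5 + g)*(2 + g) (V(g) = (g - 5)*(g + 2) = (-5 + g)*(2 + g))
X(H, r) = -7*r
((q*9 + 2) + X(-1 + (-1*2)*V(6), 18))² = ((9*9 + 2) - 7*18)² = ((81 + 2) - 126)² = (83 - 126)² = (-43)² = 1849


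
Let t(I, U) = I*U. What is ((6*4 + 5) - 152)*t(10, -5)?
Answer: 6150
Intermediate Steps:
((6*4 + 5) - 152)*t(10, -5) = ((6*4 + 5) - 152)*(10*(-5)) = ((24 + 5) - 152)*(-50) = (29 - 152)*(-50) = -123*(-50) = 6150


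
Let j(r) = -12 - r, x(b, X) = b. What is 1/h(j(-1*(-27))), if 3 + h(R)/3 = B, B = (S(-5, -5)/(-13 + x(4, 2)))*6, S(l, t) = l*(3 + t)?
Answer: -1/29 ≈ -0.034483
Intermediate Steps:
B = -20/3 (B = ((-5*(3 - 5))/(-13 + 4))*6 = (-5*(-2)/(-9))*6 = (10*(-⅑))*6 = -10/9*6 = -20/3 ≈ -6.6667)
h(R) = -29 (h(R) = -9 + 3*(-20/3) = -9 - 20 = -29)
1/h(j(-1*(-27))) = 1/(-29) = -1/29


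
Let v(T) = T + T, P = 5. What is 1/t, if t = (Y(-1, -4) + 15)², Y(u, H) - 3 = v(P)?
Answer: 1/784 ≈ 0.0012755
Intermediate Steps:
v(T) = 2*T
Y(u, H) = 13 (Y(u, H) = 3 + 2*5 = 3 + 10 = 13)
t = 784 (t = (13 + 15)² = 28² = 784)
1/t = 1/784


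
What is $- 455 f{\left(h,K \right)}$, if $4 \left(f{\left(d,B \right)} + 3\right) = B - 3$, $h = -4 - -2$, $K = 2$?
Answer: $\frac{5915}{4} \approx 1478.8$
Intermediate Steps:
$h = -2$ ($h = -4 + 2 = -2$)
$f{\left(d,B \right)} = - \frac{15}{4} + \frac{B}{4}$ ($f{\left(d,B \right)} = -3 + \frac{B - 3}{4} = -3 + \frac{-3 + B}{4} = -3 + \left(- \frac{3}{4} + \frac{B}{4}\right) = - \frac{15}{4} + \frac{B}{4}$)
$- 455 f{\left(h,K \right)} = - 455 \left(- \frac{15}{4} + \frac{1}{4} \cdot 2\right) = - 455 \left(- \frac{15}{4} + \frac{1}{2}\right) = \left(-455\right) \left(- \frac{13}{4}\right) = \frac{5915}{4}$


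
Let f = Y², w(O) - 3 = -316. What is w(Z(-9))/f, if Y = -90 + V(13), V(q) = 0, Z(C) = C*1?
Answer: -313/8100 ≈ -0.038642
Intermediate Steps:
Z(C) = C
w(O) = -313 (w(O) = 3 - 316 = -313)
Y = -90 (Y = -90 + 0 = -90)
f = 8100 (f = (-90)² = 8100)
w(Z(-9))/f = -313/8100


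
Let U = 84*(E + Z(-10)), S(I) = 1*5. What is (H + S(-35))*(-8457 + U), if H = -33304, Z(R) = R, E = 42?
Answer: 192101931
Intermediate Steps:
S(I) = 5
U = 2688 (U = 84*(42 - 10) = 84*32 = 2688)
(H + S(-35))*(-8457 + U) = (-33304 + 5)*(-8457 + 2688) = -33299*(-5769) = 192101931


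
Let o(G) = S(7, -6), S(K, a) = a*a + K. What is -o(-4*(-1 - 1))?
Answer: -43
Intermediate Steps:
S(K, a) = K + a**2 (S(K, a) = a**2 + K = K + a**2)
o(G) = 43 (o(G) = 7 + (-6)**2 = 7 + 36 = 43)
-o(-4*(-1 - 1)) = -1*43 = -43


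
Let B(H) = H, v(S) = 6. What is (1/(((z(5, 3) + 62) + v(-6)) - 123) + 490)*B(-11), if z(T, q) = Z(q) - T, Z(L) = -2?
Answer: -334169/62 ≈ -5389.8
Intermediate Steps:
z(T, q) = -2 - T
(1/(((z(5, 3) + 62) + v(-6)) - 123) + 490)*B(-11) = (1/((((-2 - 1*5) + 62) + 6) - 123) + 490)*(-11) = (1/((((-2 - 5) + 62) + 6) - 123) + 490)*(-11) = (1/(((-7 + 62) + 6) - 123) + 490)*(-11) = (1/((55 + 6) - 123) + 490)*(-11) = (1/(61 - 123) + 490)*(-11) = (1/(-62) + 490)*(-11) = (-1/62 + 490)*(-11) = (30379/62)*(-11) = -334169/62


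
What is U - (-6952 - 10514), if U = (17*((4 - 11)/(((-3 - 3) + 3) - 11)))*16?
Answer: 17602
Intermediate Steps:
U = 136 (U = (17*(-7/((-6 + 3) - 11)))*16 = (17*(-7/(-3 - 11)))*16 = (17*(-7/(-14)))*16 = (17*(-7*(-1/14)))*16 = (17*(½))*16 = (17/2)*16 = 136)
U - (-6952 - 10514) = 136 - (-6952 - 10514) = 136 - 1*(-17466) = 136 + 17466 = 17602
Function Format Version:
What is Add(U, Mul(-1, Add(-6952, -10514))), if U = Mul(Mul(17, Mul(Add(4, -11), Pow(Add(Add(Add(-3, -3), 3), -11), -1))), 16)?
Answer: 17602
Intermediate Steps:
U = 136 (U = Mul(Mul(17, Mul(-7, Pow(Add(Add(-6, 3), -11), -1))), 16) = Mul(Mul(17, Mul(-7, Pow(Add(-3, -11), -1))), 16) = Mul(Mul(17, Mul(-7, Pow(-14, -1))), 16) = Mul(Mul(17, Mul(-7, Rational(-1, 14))), 16) = Mul(Mul(17, Rational(1, 2)), 16) = Mul(Rational(17, 2), 16) = 136)
Add(U, Mul(-1, Add(-6952, -10514))) = Add(136, Mul(-1, Add(-6952, -10514))) = Add(136, Mul(-1, -17466)) = Add(136, 17466) = 17602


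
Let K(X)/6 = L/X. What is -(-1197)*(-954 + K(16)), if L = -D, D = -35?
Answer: -9009819/8 ≈ -1.1262e+6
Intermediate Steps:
L = 35 (L = -1*(-35) = 35)
K(X) = 210/X (K(X) = 6*(35/X) = 210/X)
-(-1197)*(-954 + K(16)) = -(-1197)*(-954 + 210/16) = -(-1197)*(-954 + 210*(1/16)) = -(-1197)*(-954 + 105/8) = -(-1197)*(-7527)/8 = -1*9009819/8 = -9009819/8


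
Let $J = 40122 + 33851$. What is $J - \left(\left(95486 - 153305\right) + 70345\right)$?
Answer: $61447$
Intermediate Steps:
$J = 73973$
$J - \left(\left(95486 - 153305\right) + 70345\right) = 73973 - \left(\left(95486 - 153305\right) + 70345\right) = 73973 - \left(-57819 + 70345\right) = 73973 - 12526 = 61447$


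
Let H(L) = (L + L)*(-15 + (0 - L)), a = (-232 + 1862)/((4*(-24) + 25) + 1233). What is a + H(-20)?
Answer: -115385/581 ≈ -198.60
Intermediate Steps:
a = 815/581 (a = 1630/((-96 + 25) + 1233) = 1630/(-71 + 1233) = 1630/1162 = 1630*(1/1162) = 815/581 ≈ 1.4028)
H(L) = 2*L*(-15 - L) (H(L) = (2*L)*(-15 - L) = 2*L*(-15 - L))
a + H(-20) = 815/581 - 2*(-20)*(15 - 20) = 815/581 - 2*(-20)*(-5) = 815/581 - 200 = -115385/581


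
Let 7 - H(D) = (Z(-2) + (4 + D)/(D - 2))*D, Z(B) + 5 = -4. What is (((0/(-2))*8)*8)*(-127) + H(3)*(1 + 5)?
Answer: 78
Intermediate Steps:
Z(B) = -9 (Z(B) = -5 - 4 = -9)
H(D) = 7 - D*(-9 + (4 + D)/(-2 + D)) (H(D) = 7 - (-9 + (4 + D)/(D - 2))*D = 7 - (-9 + (4 + D)/(-2 + D))*D = 7 - D*(-9 + (4 + D)/(-2 + D)))
(((0/(-2))*8)*8)*(-127) + H(3)*(1 + 5) = (((0/(-2))*8)*8)*(-127) + ((-14 - 15*3 + 8*3²)/(-2 + 3))*(1 + 5) = (((0*(-½))*8)*8)*(-127) + ((-14 - 45 + 8*9)/1)*6 = ((0*8)*8)*(-127) + (1*(-14 - 45 + 72))*6 = (0*8)*(-127) + (1*13)*6 = 0*(-127) + 13*6 = 0 + 78 = 78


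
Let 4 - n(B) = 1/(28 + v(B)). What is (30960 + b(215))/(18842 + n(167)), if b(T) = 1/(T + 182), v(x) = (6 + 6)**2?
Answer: 2114072812/1286879867 ≈ 1.6428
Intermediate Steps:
v(x) = 144 (v(x) = 12**2 = 144)
n(B) = 687/172 (n(B) = 4 - 1/(28 + 144) = 4 - 1/172 = 687/172)
b(T) = 1/(182 + T)
(30960 + b(215))/(18842 + n(167)) = (30960 + 1/(182 + 215))/(18842 + 687/172) = (30960 + 1/397)/(3241511/172) = (30960 + 1/397)*(172/3241511) = (12291121/397)*(172/3241511) = 2114072812/1286879867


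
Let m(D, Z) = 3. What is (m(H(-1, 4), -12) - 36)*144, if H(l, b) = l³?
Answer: -4752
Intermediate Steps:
(m(H(-1, 4), -12) - 36)*144 = (3 - 36)*144 = -33*144 = -4752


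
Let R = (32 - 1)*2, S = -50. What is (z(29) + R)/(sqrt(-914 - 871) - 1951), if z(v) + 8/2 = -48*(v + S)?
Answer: -1039883/1904093 - 533*I*sqrt(1785)/1904093 ≈ -0.54613 - 0.011827*I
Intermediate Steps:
z(v) = 2396 - 48*v (z(v) = -4 - 48*(v - 50) = -4 - 48*(-50 + v) = -4 + (2400 - 48*v) = 2396 - 48*v)
R = 62 (R = 31*2 = 62)
(z(29) + R)/(sqrt(-914 - 871) - 1951) = ((2396 - 48*29) + 62)/(sqrt(-914 - 871) - 1951) = ((2396 - 1392) + 62)/(sqrt(-1785) - 1951) = (1004 + 62)/(I*sqrt(1785) - 1951) = 1066/(-1951 + I*sqrt(1785))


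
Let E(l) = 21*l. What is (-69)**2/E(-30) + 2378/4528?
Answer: -557213/79240 ≈ -7.0320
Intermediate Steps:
(-69)**2/E(-30) + 2378/4528 = (-69)**2/((21*(-30))) + 2378/4528 = 4761/(-630) + 2378*(1/4528) = 4761*(-1/630) + 1189/2264 = -529/70 + 1189/2264 = -557213/79240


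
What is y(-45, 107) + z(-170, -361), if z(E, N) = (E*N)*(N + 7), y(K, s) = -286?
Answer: -21725266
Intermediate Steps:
z(E, N) = E*N*(7 + N) (z(E, N) = (E*N)*(7 + N) = E*N*(7 + N))
y(-45, 107) + z(-170, -361) = -286 - 170*(-361)*(7 - 361) = -286 - 170*(-361)*(-354) = -286 - 21724980 = -21725266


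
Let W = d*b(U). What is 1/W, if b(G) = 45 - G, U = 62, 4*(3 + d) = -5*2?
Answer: 2/187 ≈ 0.010695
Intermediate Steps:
d = -11/2 (d = -3 + (-5*2)/4 = -3 + (¼)*(-10) = -3 - 5/2 = -11/2 ≈ -5.5000)
W = 187/2 (W = -11*(45 - 1*62)/2 = -11*(45 - 62)/2 = -11/2*(-17) = 187/2 ≈ 93.500)
1/W = 1/(187/2) = 2/187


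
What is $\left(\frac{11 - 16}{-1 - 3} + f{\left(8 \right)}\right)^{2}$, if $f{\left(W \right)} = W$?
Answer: $\frac{1369}{16} \approx 85.563$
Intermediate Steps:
$\left(\frac{11 - 16}{-1 - 3} + f{\left(8 \right)}\right)^{2} = \left(\frac{11 - 16}{-1 - 3} + 8\right)^{2} = \left(- \frac{5}{-1 - 3} + 8\right)^{2} = \left(- \frac{5}{-4} + 8\right)^{2} = \left(\left(-5\right) \left(- \frac{1}{4}\right) + 8\right)^{2} = \left(\frac{5}{4} + 8\right)^{2} = \left(\frac{37}{4}\right)^{2} = \frac{1369}{16}$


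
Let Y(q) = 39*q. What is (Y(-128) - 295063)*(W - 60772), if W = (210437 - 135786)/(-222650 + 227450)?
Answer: 17501064880439/960 ≈ 1.8230e+10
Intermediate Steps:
W = 74651/4800 ≈ 15.552
(Y(-128) - 295063)*(W - 60772) = (39*(-128) - 295063)*(74651/4800 - 60772) = (-4992 - 295063)*(-291630949/4800) = -300055*(-291630949/4800) = 17501064880439/960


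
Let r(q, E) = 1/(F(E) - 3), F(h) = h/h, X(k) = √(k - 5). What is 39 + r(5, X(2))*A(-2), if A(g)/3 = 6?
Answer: 30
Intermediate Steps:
X(k) = √(-5 + k)
F(h) = 1
r(q, E) = -½ (r(q, E) = 1/(1 - 3) = 1/(-2) = -½)
A(g) = 18 (A(g) = 3*6 = 18)
39 + r(5, X(2))*A(-2) = 39 - ½*18 = 39 - 9 = 30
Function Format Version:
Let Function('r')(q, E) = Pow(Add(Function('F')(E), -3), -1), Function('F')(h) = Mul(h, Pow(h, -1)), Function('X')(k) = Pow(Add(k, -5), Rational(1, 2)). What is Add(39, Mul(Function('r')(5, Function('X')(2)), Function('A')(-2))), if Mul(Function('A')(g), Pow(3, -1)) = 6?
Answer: 30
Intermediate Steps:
Function('X')(k) = Pow(Add(-5, k), Rational(1, 2))
Function('F')(h) = 1
Function('r')(q, E) = Rational(-1, 2) (Function('r')(q, E) = Pow(Add(1, -3), -1) = Pow(-2, -1) = Rational(-1, 2))
Function('A')(g) = 18 (Function('A')(g) = Mul(3, 6) = 18)
Add(39, Mul(Function('r')(5, Function('X')(2)), Function('A')(-2))) = Add(39, Mul(Rational(-1, 2), 18)) = Add(39, -9) = 30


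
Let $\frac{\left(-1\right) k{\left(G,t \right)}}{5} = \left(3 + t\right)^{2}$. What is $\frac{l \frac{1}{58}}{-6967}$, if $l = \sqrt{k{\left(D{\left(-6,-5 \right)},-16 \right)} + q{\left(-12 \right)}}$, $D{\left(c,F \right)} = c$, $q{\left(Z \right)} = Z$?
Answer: $- \frac{i \sqrt{857}}{404086} \approx - 7.2446 \cdot 10^{-5} i$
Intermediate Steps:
$k{\left(G,t \right)} = - 5 \left(3 + t\right)^{2}$
$l = i \sqrt{857}$ ($l = \sqrt{- 5 \left(3 - 16\right)^{2} - 12} = \sqrt{- 5 \left(-13\right)^{2} - 12} = \sqrt{\left(-5\right) 169 - 12} = \sqrt{-845 - 12} = \sqrt{-857} = i \sqrt{857} \approx 29.275 i$)
$\frac{l \frac{1}{58}}{-6967} = \frac{i \sqrt{857} \cdot \frac{1}{58}}{-6967} = i \sqrt{857} \cdot \frac{1}{58} \left(- \frac{1}{6967}\right) = \frac{i \sqrt{857}}{58} \left(- \frac{1}{6967}\right) = - \frac{i \sqrt{857}}{404086}$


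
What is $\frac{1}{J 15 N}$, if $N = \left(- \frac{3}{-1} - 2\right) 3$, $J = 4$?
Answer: $\frac{1}{180} \approx 0.0055556$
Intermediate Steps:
$N = 3$ ($N = \left(\left(-3\right) \left(-1\right) - 2\right) 3 = \left(3 - 2\right) 3 = 1 \cdot 3 = 3$)
$\frac{1}{J 15 N} = \frac{1}{4 \cdot 15 \cdot 3} = \frac{1}{60 \cdot 3} = \frac{1}{180}$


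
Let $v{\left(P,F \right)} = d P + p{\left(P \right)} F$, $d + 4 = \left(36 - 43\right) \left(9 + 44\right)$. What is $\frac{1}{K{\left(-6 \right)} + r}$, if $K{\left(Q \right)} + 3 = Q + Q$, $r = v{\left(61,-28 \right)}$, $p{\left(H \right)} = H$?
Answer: $- \frac{1}{24598} \approx -4.0654 \cdot 10^{-5}$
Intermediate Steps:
$d = -375$ ($d = -4 + \left(36 - 43\right) \left(9 + 44\right) = -4 - 371 = -375$)
$v{\left(P,F \right)} = - 375 P + F P$ ($v{\left(P,F \right)} = - 375 P + P F = - 375 P + F P$)
$r = -24583$ ($r = 61 \left(-375 - 28\right) = 61 \left(-403\right) = -24583$)
$K{\left(Q \right)} = -3 + 2 Q$ ($K{\left(Q \right)} = -3 + \left(Q + Q\right) = -3 + 2 Q$)
$\frac{1}{K{\left(-6 \right)} + r} = \frac{1}{\left(-3 + 2 \left(-6\right)\right) - 24583} = \frac{1}{\left(-3 - 12\right) - 24583} = \frac{1}{-15 - 24583} = \frac{1}{-24598} = - \frac{1}{24598}$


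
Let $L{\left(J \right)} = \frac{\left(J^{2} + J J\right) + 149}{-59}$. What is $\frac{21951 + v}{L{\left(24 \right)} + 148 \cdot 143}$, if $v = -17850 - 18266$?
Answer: $- \frac{167147}{249475} \approx -0.67$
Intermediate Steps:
$v = -36116$
$L{\left(J \right)} = - \frac{149}{59} - \frac{2 J^{2}}{59}$ ($L{\left(J \right)} = \left(\left(J^{2} + J^{2}\right) + 149\right) \left(- \frac{1}{59}\right) = \left(2 J^{2} + 149\right) \left(- \frac{1}{59}\right) = \left(149 + 2 J^{2}\right) \left(- \frac{1}{59}\right) = - \frac{149}{59} - \frac{2 J^{2}}{59}$)
$\frac{21951 + v}{L{\left(24 \right)} + 148 \cdot 143} = \frac{21951 - 36116}{\left(- \frac{149}{59} - \frac{2 \cdot 24^{2}}{59}\right) + 148 \cdot 143} = - \frac{14165}{\left(- \frac{149}{59} - \frac{1152}{59}\right) + 21164} = - \frac{14165}{- \frac{1301}{59} + 21164} = - \frac{14165}{\frac{1247375}{59}} = \left(-14165\right) \frac{59}{1247375} = - \frac{167147}{249475}$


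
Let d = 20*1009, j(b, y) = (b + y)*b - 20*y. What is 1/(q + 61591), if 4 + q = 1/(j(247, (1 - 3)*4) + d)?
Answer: 79373/4888344952 ≈ 1.6237e-5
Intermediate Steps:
j(b, y) = -20*y + b*(b + y) (j(b, y) = b*(b + y) - 20*y = -20*y + b*(b + y))
d = 20180
q = -317491/79373 (q = -4 + 1/((247**2 - 20*(1 - 3)*4 + 247*((1 - 3)*4)) + 20180) = -4 + 1/((61009 - (-40)*4 + 247*(-2*4)) + 20180) = -4 + 1/((61009 - 20*(-8) + 247*(-8)) + 20180) = -4 + 1/((61009 + 160 - 1976) + 20180) = -4 + 1/(59193 + 20180) = -4 + 1/79373 = -317491/79373 ≈ -4.0000)
1/(q + 61591) = 1/(-317491/79373 + 61591) = 1/(4888344952/79373) = 79373/4888344952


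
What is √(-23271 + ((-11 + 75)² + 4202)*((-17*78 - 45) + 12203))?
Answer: √89860665 ≈ 9479.5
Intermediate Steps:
√(-23271 + ((-11 + 75)² + 4202)*((-17*78 - 45) + 12203)) = √(-23271 + (64² + 4202)*((-1326 - 45) + 12203)) = √(-23271 + (4096 + 4202)*(-1371 + 12203)) = √(-23271 + 8298*10832) = √(-23271 + 89883936) = √89860665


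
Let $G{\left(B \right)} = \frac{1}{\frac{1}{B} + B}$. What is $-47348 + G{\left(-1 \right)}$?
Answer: $- \frac{94697}{2} \approx -47349.0$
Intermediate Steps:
$G{\left(B \right)} = \frac{1}{B + \frac{1}{B}}$
$-47348 + G{\left(-1 \right)} = -47348 - \frac{1}{1 + \left(-1\right)^{2}} = -47348 - \frac{1}{1 + 1} = -47348 - \frac{1}{2} = - \frac{94697}{2}$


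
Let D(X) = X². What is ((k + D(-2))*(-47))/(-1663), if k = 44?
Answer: 2256/1663 ≈ 1.3566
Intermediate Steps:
((k + D(-2))*(-47))/(-1663) = ((44 + (-2)²)*(-47))/(-1663) = ((44 + 4)*(-47))*(-1/1663) = (48*(-47))*(-1/1663) = -2256*(-1/1663) = 2256/1663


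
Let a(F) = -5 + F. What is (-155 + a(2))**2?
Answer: 24964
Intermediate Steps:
(-155 + a(2))**2 = (-155 + (-5 + 2))**2 = (-155 - 3)**2 = (-158)**2 = 24964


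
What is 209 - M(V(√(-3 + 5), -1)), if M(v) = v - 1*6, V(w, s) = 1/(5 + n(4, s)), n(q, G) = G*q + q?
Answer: 1074/5 ≈ 214.80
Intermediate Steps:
n(q, G) = q + G*q
V(w, s) = 1/(9 + 4*s) (V(w, s) = 1/(5 + 4*(1 + s)) = 1/(5 + (4 + 4*s)) = 1/(9 + 4*s))
M(v) = -6 + v (M(v) = v - 6 = -6 + v)
209 - M(V(√(-3 + 5), -1)) = 209 - (-6 + 1/(9 + 4*(-1))) = 209 - (-6 + 1/(9 - 4)) = 209 - (-6 + 1/5) = 209 - (-6 + ⅕) = 209 - 1*(-29/5) = 209 + 29/5 = 1074/5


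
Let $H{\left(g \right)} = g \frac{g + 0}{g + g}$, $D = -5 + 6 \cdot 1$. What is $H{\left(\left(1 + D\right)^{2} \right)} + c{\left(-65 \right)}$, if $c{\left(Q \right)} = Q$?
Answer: $-63$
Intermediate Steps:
$D = 1$ ($D = -5 + 6 = 1$)
$H{\left(g \right)} = \frac{g}{2}$ ($H{\left(g \right)} = g \frac{g}{2 g} = g g \frac{1}{2 g} = g \frac{1}{2} = \frac{g}{2}$)
$H{\left(\left(1 + D\right)^{2} \right)} + c{\left(-65 \right)} = \frac{\left(1 + 1\right)^{2}}{2} - 65 = \frac{2^{2}}{2} - 65 = \frac{1}{2} \cdot 4 - 65 = 2 - 65 = -63$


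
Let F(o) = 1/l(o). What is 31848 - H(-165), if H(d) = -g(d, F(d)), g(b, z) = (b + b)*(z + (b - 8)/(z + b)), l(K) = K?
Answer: 428864125/13613 ≈ 31504.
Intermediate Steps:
F(o) = 1/o
g(b, z) = 2*b*(z + (-8 + b)/(b + z)) (g(b, z) = (2*b)*(z + (-8 + b)/(b + z)) = 2*b*(z + (-8 + b)/(b + z)))
H(d) = -2*d*(-7 + d + d⁻²)/(d + 1/d) (H(d) = -2*d*(-8 + d + (1/d)² + d/d)/(d + 1/d) = -2*d*(-8 + d + d⁻² + 1)/(d + 1/d) = -2*d*(-7 + d + d⁻²)/(d + 1/d))
31848 - H(-165) = 31848 - 2*(-1 + (-165)²*(7 - 1*(-165)))/(1 + (-165)²) = 31848 - 2*(-1 + 27225*(7 + 165))/(1 + 27225) = 31848 - 2*(-1 + 27225*172)/27226 = 31848 - 2*(-1 + 4682700)/27226 = 31848 - 2*4682699/27226 = 31848 - 1*4682699/13613 = 31848 - 4682699/13613 = 428864125/13613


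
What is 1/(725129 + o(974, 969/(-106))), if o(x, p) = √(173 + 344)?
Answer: 725129/525812066124 - √517/525812066124 ≈ 1.3790e-6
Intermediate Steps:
o(x, p) = √517
1/(725129 + o(974, 969/(-106))) = 1/(725129 + √517)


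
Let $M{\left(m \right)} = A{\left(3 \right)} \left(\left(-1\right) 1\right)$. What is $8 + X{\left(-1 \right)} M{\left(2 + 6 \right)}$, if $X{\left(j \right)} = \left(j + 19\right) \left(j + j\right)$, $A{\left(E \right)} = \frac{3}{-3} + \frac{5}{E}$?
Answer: $32$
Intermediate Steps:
$A{\left(E \right)} = -1 + \frac{5}{E}$ ($A{\left(E \right)} = 3 \left(- \frac{1}{3}\right) + \frac{5}{E} = -1 + \frac{5}{E}$)
$X{\left(j \right)} = 2 j \left(19 + j\right)$ ($X{\left(j \right)} = \left(19 + j\right) 2 j = 2 j \left(19 + j\right)$)
$M{\left(m \right)} = - \frac{2}{3}$ ($M{\left(m \right)} = \frac{5 - 3}{3} \left(\left(-1\right) 1\right) = \frac{5 - 3}{3} \left(-1\right) = \frac{1}{3} \cdot 2 \left(-1\right) = \frac{2}{3} \left(-1\right) = - \frac{2}{3}$)
$8 + X{\left(-1 \right)} M{\left(2 + 6 \right)} = 8 + 2 \left(-1\right) \left(19 - 1\right) \left(- \frac{2}{3}\right) = 8 + 2 \left(-1\right) 18 \left(- \frac{2}{3}\right) = 8 - -24 = 8 + 24 = 32$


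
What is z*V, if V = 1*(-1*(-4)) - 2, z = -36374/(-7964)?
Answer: 18187/1991 ≈ 9.1346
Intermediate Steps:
z = 18187/3982 (z = -36374*(-1/7964) = 18187/3982 ≈ 4.5673)
V = 2 (V = 1*4 - 2 = 4 - 2 = 2)
z*V = (18187/3982)*2 = 18187/1991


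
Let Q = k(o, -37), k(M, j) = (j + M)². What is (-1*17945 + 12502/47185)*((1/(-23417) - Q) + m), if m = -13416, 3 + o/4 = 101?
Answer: 2764793847702993054/1104931145 ≈ 2.5022e+9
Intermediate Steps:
o = 392 (o = -12 + 4*101 = -12 + 404 = 392)
k(M, j) = (M + j)²
Q = 126025 (Q = (392 - 37)² = 355² = 126025)
(-1*17945 + 12502/47185)*((1/(-23417) - Q) + m) = (-1*17945 + 12502/47185)*((1/(-23417) - 1*126025) - 13416) = (-17945 + 12502*(1/47185))*((-1/23417 - 126025) - 13416) = (-17945 + 12502/47185)*(-2951127426/23417 - 13416) = -846722323/47185*(-3265289898/23417) = 2764793847702993054/1104931145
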